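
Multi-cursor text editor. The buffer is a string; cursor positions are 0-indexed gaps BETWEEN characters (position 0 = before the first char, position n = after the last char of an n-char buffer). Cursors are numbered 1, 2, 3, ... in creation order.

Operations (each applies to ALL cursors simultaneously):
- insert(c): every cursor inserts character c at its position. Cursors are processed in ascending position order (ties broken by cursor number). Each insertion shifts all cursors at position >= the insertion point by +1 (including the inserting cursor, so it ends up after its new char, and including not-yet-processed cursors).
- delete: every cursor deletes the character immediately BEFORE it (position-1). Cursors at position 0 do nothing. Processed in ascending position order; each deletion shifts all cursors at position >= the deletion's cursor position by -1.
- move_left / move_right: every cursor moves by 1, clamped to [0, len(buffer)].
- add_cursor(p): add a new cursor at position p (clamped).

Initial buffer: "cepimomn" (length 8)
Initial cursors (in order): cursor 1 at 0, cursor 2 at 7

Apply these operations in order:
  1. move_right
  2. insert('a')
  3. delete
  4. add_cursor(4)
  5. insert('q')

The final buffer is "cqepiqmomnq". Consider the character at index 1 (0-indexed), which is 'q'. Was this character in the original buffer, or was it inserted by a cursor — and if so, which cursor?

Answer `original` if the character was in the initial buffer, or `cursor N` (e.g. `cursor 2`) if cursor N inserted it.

Answer: cursor 1

Derivation:
After op 1 (move_right): buffer="cepimomn" (len 8), cursors c1@1 c2@8, authorship ........
After op 2 (insert('a')): buffer="caepimomna" (len 10), cursors c1@2 c2@10, authorship .1.......2
After op 3 (delete): buffer="cepimomn" (len 8), cursors c1@1 c2@8, authorship ........
After op 4 (add_cursor(4)): buffer="cepimomn" (len 8), cursors c1@1 c3@4 c2@8, authorship ........
After op 5 (insert('q')): buffer="cqepiqmomnq" (len 11), cursors c1@2 c3@6 c2@11, authorship .1...3....2
Authorship (.=original, N=cursor N): . 1 . . . 3 . . . . 2
Index 1: author = 1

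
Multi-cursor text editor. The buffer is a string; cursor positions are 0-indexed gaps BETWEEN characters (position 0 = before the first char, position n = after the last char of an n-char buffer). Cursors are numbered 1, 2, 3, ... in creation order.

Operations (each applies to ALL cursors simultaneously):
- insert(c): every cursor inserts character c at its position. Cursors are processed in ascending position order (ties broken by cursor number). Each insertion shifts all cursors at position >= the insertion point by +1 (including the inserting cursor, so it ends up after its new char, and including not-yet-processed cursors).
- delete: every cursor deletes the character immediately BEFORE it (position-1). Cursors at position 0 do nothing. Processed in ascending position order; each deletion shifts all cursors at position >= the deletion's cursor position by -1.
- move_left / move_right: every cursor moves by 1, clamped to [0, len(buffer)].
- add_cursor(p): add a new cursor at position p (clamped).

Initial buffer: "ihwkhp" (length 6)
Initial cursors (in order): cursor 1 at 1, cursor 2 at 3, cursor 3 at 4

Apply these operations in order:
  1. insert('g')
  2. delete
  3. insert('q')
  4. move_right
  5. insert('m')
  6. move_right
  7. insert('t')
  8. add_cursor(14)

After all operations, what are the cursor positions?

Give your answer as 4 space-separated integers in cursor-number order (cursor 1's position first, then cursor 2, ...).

Answer: 6 11 15 14

Derivation:
After op 1 (insert('g')): buffer="ighwgkghp" (len 9), cursors c1@2 c2@5 c3@7, authorship .1..2.3..
After op 2 (delete): buffer="ihwkhp" (len 6), cursors c1@1 c2@3 c3@4, authorship ......
After op 3 (insert('q')): buffer="iqhwqkqhp" (len 9), cursors c1@2 c2@5 c3@7, authorship .1..2.3..
After op 4 (move_right): buffer="iqhwqkqhp" (len 9), cursors c1@3 c2@6 c3@8, authorship .1..2.3..
After op 5 (insert('m')): buffer="iqhmwqkmqhmp" (len 12), cursors c1@4 c2@8 c3@11, authorship .1.1.2.23.3.
After op 6 (move_right): buffer="iqhmwqkmqhmp" (len 12), cursors c1@5 c2@9 c3@12, authorship .1.1.2.23.3.
After op 7 (insert('t')): buffer="iqhmwtqkmqthmpt" (len 15), cursors c1@6 c2@11 c3@15, authorship .1.1.12.232.3.3
After op 8 (add_cursor(14)): buffer="iqhmwtqkmqthmpt" (len 15), cursors c1@6 c2@11 c4@14 c3@15, authorship .1.1.12.232.3.3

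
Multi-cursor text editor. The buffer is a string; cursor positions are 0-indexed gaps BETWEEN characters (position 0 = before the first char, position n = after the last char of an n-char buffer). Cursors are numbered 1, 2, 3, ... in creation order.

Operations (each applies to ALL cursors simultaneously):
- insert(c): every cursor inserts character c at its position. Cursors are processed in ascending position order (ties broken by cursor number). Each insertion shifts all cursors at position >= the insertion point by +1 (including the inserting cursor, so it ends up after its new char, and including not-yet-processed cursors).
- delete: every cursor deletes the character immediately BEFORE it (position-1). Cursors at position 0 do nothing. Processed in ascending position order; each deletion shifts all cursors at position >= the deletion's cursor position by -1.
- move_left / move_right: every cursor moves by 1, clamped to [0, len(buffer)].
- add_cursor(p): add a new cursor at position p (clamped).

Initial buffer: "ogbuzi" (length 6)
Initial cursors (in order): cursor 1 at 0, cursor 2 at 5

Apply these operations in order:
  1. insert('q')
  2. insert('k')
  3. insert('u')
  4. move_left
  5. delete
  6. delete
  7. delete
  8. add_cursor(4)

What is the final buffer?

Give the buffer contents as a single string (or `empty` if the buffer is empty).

Answer: uogbuui

Derivation:
After op 1 (insert('q')): buffer="qogbuzqi" (len 8), cursors c1@1 c2@7, authorship 1.....2.
After op 2 (insert('k')): buffer="qkogbuzqki" (len 10), cursors c1@2 c2@9, authorship 11.....22.
After op 3 (insert('u')): buffer="qkuogbuzqkui" (len 12), cursors c1@3 c2@11, authorship 111.....222.
After op 4 (move_left): buffer="qkuogbuzqkui" (len 12), cursors c1@2 c2@10, authorship 111.....222.
After op 5 (delete): buffer="quogbuzqui" (len 10), cursors c1@1 c2@8, authorship 11.....22.
After op 6 (delete): buffer="uogbuzui" (len 8), cursors c1@0 c2@6, authorship 1.....2.
After op 7 (delete): buffer="uogbuui" (len 7), cursors c1@0 c2@5, authorship 1....2.
After op 8 (add_cursor(4)): buffer="uogbuui" (len 7), cursors c1@0 c3@4 c2@5, authorship 1....2.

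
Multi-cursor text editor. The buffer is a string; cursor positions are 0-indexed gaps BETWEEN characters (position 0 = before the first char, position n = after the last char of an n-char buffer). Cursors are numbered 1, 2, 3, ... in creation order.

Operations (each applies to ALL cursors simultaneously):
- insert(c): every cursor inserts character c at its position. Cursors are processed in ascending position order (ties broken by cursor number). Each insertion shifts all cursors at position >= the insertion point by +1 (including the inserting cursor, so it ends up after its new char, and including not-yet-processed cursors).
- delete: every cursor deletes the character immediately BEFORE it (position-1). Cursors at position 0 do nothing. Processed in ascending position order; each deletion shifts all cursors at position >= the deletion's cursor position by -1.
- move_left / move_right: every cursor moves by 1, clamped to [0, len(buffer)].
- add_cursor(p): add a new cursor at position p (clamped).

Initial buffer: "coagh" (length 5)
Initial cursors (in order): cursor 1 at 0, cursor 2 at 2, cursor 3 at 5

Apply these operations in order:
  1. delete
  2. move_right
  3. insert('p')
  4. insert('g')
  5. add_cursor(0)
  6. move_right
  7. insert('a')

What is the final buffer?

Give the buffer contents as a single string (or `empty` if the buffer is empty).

After op 1 (delete): buffer="cag" (len 3), cursors c1@0 c2@1 c3@3, authorship ...
After op 2 (move_right): buffer="cag" (len 3), cursors c1@1 c2@2 c3@3, authorship ...
After op 3 (insert('p')): buffer="cpapgp" (len 6), cursors c1@2 c2@4 c3@6, authorship .1.2.3
After op 4 (insert('g')): buffer="cpgapggpg" (len 9), cursors c1@3 c2@6 c3@9, authorship .11.22.33
After op 5 (add_cursor(0)): buffer="cpgapggpg" (len 9), cursors c4@0 c1@3 c2@6 c3@9, authorship .11.22.33
After op 6 (move_right): buffer="cpgapggpg" (len 9), cursors c4@1 c1@4 c2@7 c3@9, authorship .11.22.33
After op 7 (insert('a')): buffer="capgaapggapga" (len 13), cursors c4@2 c1@6 c2@10 c3@13, authorship .411.122.2333

Answer: capgaapggapga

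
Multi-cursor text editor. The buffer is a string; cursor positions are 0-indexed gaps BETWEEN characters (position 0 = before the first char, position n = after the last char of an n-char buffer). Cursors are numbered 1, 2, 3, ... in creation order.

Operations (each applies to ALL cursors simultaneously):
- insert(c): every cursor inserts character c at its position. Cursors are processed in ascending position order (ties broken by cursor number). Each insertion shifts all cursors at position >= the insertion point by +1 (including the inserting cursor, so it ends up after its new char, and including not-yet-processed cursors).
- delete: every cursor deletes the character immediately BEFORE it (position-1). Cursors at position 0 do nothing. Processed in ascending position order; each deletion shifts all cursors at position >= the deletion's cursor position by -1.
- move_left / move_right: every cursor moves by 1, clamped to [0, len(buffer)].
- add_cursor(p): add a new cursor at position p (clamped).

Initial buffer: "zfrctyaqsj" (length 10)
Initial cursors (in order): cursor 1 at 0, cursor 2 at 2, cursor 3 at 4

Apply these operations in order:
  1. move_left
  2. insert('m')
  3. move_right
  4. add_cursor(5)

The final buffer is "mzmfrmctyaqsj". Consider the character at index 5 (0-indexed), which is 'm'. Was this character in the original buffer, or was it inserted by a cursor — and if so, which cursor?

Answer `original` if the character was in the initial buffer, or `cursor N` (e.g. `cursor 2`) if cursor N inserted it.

Answer: cursor 3

Derivation:
After op 1 (move_left): buffer="zfrctyaqsj" (len 10), cursors c1@0 c2@1 c3@3, authorship ..........
After op 2 (insert('m')): buffer="mzmfrmctyaqsj" (len 13), cursors c1@1 c2@3 c3@6, authorship 1.2..3.......
After op 3 (move_right): buffer="mzmfrmctyaqsj" (len 13), cursors c1@2 c2@4 c3@7, authorship 1.2..3.......
After op 4 (add_cursor(5)): buffer="mzmfrmctyaqsj" (len 13), cursors c1@2 c2@4 c4@5 c3@7, authorship 1.2..3.......
Authorship (.=original, N=cursor N): 1 . 2 . . 3 . . . . . . .
Index 5: author = 3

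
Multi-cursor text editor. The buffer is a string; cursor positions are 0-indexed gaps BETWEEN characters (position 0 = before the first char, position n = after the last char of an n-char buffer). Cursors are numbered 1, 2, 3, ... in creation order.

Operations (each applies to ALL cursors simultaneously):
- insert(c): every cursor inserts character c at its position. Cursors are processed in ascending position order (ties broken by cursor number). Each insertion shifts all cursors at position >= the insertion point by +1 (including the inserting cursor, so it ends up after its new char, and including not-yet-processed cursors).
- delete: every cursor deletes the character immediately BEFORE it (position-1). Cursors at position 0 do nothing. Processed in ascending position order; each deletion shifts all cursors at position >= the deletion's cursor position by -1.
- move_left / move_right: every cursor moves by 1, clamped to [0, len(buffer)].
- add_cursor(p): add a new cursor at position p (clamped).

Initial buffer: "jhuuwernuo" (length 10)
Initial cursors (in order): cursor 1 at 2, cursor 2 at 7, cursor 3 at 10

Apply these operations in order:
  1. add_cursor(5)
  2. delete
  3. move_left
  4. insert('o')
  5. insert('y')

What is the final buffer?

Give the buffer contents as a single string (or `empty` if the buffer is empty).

Answer: oyjuoyuoyenoyu

Derivation:
After op 1 (add_cursor(5)): buffer="jhuuwernuo" (len 10), cursors c1@2 c4@5 c2@7 c3@10, authorship ..........
After op 2 (delete): buffer="juuenu" (len 6), cursors c1@1 c4@3 c2@4 c3@6, authorship ......
After op 3 (move_left): buffer="juuenu" (len 6), cursors c1@0 c4@2 c2@3 c3@5, authorship ......
After op 4 (insert('o')): buffer="ojuouoenou" (len 10), cursors c1@1 c4@4 c2@6 c3@9, authorship 1..4.2..3.
After op 5 (insert('y')): buffer="oyjuoyuoyenoyu" (len 14), cursors c1@2 c4@6 c2@9 c3@13, authorship 11..44.22..33.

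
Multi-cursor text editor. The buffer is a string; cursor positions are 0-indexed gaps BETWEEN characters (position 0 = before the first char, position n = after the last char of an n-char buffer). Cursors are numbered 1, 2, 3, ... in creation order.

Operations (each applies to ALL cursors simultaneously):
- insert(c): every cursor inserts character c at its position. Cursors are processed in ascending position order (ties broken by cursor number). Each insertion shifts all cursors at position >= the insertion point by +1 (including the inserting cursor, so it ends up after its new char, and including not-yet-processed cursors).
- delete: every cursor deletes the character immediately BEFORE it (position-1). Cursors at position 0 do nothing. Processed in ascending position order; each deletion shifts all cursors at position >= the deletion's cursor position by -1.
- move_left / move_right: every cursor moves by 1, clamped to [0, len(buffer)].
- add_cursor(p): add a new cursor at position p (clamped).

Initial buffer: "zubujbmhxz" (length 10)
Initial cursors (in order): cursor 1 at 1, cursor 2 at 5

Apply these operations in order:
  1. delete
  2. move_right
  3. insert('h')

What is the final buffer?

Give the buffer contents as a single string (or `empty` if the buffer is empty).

After op 1 (delete): buffer="ububmhxz" (len 8), cursors c1@0 c2@3, authorship ........
After op 2 (move_right): buffer="ububmhxz" (len 8), cursors c1@1 c2@4, authorship ........
After op 3 (insert('h')): buffer="uhbubhmhxz" (len 10), cursors c1@2 c2@6, authorship .1...2....

Answer: uhbubhmhxz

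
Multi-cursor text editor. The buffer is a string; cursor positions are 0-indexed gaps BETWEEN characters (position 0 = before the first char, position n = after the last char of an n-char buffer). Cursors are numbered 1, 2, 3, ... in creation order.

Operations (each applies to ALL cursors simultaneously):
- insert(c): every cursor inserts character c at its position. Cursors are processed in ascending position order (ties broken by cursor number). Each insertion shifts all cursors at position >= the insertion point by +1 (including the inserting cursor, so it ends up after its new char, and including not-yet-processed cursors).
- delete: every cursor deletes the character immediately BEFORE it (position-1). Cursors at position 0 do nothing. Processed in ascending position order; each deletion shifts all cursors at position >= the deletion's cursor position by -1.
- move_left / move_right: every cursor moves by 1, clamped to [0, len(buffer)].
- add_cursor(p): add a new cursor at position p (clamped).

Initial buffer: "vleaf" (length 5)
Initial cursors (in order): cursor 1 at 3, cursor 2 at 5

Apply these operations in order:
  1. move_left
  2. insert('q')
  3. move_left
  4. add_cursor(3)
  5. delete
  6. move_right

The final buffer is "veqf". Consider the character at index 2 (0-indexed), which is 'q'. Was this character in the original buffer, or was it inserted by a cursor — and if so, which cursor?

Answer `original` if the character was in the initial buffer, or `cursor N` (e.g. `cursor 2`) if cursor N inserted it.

Answer: cursor 2

Derivation:
After op 1 (move_left): buffer="vleaf" (len 5), cursors c1@2 c2@4, authorship .....
After op 2 (insert('q')): buffer="vlqeaqf" (len 7), cursors c1@3 c2@6, authorship ..1..2.
After op 3 (move_left): buffer="vlqeaqf" (len 7), cursors c1@2 c2@5, authorship ..1..2.
After op 4 (add_cursor(3)): buffer="vlqeaqf" (len 7), cursors c1@2 c3@3 c2@5, authorship ..1..2.
After op 5 (delete): buffer="veqf" (len 4), cursors c1@1 c3@1 c2@2, authorship ..2.
After op 6 (move_right): buffer="veqf" (len 4), cursors c1@2 c3@2 c2@3, authorship ..2.
Authorship (.=original, N=cursor N): . . 2 .
Index 2: author = 2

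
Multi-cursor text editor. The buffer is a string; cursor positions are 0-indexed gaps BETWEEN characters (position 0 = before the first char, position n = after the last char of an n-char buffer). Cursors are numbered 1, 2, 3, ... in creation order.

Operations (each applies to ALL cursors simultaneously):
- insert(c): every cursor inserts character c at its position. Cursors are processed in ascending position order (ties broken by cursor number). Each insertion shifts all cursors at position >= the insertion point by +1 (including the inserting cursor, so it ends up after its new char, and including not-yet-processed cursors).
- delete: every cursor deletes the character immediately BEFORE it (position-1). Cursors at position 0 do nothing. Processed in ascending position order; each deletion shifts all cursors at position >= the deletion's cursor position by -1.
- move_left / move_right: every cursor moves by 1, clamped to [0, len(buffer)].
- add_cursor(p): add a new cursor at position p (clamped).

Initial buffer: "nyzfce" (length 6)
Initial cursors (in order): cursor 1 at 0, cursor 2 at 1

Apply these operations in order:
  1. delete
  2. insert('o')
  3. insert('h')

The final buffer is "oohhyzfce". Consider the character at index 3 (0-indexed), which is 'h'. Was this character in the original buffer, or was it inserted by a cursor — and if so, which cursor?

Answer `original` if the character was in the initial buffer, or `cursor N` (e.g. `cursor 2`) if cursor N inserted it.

After op 1 (delete): buffer="yzfce" (len 5), cursors c1@0 c2@0, authorship .....
After op 2 (insert('o')): buffer="ooyzfce" (len 7), cursors c1@2 c2@2, authorship 12.....
After op 3 (insert('h')): buffer="oohhyzfce" (len 9), cursors c1@4 c2@4, authorship 1212.....
Authorship (.=original, N=cursor N): 1 2 1 2 . . . . .
Index 3: author = 2

Answer: cursor 2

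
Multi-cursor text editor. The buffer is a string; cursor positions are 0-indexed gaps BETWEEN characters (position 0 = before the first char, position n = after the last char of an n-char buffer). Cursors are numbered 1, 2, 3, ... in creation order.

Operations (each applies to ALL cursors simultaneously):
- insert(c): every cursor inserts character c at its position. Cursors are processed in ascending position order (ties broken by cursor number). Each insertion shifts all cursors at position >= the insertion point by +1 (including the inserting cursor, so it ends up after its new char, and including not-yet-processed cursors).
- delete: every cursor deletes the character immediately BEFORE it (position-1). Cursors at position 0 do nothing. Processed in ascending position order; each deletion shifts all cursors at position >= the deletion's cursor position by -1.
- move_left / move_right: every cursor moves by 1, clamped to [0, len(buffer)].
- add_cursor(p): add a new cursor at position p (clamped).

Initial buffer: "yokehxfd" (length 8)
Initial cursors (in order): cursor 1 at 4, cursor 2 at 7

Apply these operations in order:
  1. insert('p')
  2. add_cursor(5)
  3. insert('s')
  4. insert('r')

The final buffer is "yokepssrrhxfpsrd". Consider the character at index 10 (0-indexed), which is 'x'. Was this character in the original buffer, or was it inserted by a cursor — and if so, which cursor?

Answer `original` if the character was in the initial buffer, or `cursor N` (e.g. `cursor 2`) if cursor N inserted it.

After op 1 (insert('p')): buffer="yokephxfpd" (len 10), cursors c1@5 c2@9, authorship ....1...2.
After op 2 (add_cursor(5)): buffer="yokephxfpd" (len 10), cursors c1@5 c3@5 c2@9, authorship ....1...2.
After op 3 (insert('s')): buffer="yokepsshxfpsd" (len 13), cursors c1@7 c3@7 c2@12, authorship ....113...22.
After op 4 (insert('r')): buffer="yokepssrrhxfpsrd" (len 16), cursors c1@9 c3@9 c2@15, authorship ....11313...222.
Authorship (.=original, N=cursor N): . . . . 1 1 3 1 3 . . . 2 2 2 .
Index 10: author = original

Answer: original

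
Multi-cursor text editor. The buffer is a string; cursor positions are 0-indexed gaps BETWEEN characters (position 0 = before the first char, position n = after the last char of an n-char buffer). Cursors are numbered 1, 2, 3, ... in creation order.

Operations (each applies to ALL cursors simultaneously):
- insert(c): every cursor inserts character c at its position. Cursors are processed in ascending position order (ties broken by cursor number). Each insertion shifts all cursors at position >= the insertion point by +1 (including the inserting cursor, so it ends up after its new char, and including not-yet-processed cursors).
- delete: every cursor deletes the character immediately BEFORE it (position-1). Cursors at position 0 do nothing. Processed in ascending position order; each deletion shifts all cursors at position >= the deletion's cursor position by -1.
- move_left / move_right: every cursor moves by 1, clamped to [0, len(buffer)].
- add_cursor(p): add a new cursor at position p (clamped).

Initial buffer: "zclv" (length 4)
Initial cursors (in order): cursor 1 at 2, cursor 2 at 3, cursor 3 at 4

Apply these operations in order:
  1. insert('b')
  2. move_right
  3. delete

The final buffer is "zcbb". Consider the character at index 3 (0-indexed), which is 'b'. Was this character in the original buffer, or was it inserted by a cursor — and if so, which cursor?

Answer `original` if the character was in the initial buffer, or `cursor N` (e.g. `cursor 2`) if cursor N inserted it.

Answer: cursor 2

Derivation:
After op 1 (insert('b')): buffer="zcblbvb" (len 7), cursors c1@3 c2@5 c3@7, authorship ..1.2.3
After op 2 (move_right): buffer="zcblbvb" (len 7), cursors c1@4 c2@6 c3@7, authorship ..1.2.3
After op 3 (delete): buffer="zcbb" (len 4), cursors c1@3 c2@4 c3@4, authorship ..12
Authorship (.=original, N=cursor N): . . 1 2
Index 3: author = 2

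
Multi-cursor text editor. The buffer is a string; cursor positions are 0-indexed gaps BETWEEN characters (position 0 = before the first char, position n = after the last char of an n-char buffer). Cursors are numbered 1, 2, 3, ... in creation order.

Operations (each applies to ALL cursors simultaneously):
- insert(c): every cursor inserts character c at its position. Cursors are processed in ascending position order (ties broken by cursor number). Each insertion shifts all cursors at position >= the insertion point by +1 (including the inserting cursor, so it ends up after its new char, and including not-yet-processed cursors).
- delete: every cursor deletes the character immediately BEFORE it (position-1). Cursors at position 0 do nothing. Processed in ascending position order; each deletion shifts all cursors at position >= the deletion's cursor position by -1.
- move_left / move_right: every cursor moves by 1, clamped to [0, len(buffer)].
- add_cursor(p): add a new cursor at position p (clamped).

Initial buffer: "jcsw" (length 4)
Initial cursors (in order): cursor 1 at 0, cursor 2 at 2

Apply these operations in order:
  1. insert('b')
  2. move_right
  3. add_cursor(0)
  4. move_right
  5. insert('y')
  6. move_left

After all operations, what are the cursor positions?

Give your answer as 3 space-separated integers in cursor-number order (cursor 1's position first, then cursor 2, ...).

After op 1 (insert('b')): buffer="bjcbsw" (len 6), cursors c1@1 c2@4, authorship 1..2..
After op 2 (move_right): buffer="bjcbsw" (len 6), cursors c1@2 c2@5, authorship 1..2..
After op 3 (add_cursor(0)): buffer="bjcbsw" (len 6), cursors c3@0 c1@2 c2@5, authorship 1..2..
After op 4 (move_right): buffer="bjcbsw" (len 6), cursors c3@1 c1@3 c2@6, authorship 1..2..
After op 5 (insert('y')): buffer="byjcybswy" (len 9), cursors c3@2 c1@5 c2@9, authorship 13..12..2
After op 6 (move_left): buffer="byjcybswy" (len 9), cursors c3@1 c1@4 c2@8, authorship 13..12..2

Answer: 4 8 1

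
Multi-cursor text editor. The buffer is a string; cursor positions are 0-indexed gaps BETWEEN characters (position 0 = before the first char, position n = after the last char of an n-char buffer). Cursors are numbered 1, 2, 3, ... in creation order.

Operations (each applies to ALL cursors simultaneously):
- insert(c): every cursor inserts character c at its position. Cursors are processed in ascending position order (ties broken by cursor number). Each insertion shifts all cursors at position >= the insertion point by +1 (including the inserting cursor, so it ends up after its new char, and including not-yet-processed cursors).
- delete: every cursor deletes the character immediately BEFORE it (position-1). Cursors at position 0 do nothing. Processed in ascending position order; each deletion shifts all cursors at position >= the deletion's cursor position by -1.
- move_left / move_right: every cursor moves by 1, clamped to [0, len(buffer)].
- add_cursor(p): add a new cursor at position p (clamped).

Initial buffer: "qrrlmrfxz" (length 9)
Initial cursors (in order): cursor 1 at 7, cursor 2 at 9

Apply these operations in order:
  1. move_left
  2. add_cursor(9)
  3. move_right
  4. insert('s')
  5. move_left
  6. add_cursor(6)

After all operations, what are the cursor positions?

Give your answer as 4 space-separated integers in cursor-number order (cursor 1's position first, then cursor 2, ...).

Answer: 7 11 11 6

Derivation:
After op 1 (move_left): buffer="qrrlmrfxz" (len 9), cursors c1@6 c2@8, authorship .........
After op 2 (add_cursor(9)): buffer="qrrlmrfxz" (len 9), cursors c1@6 c2@8 c3@9, authorship .........
After op 3 (move_right): buffer="qrrlmrfxz" (len 9), cursors c1@7 c2@9 c3@9, authorship .........
After op 4 (insert('s')): buffer="qrrlmrfsxzss" (len 12), cursors c1@8 c2@12 c3@12, authorship .......1..23
After op 5 (move_left): buffer="qrrlmrfsxzss" (len 12), cursors c1@7 c2@11 c3@11, authorship .......1..23
After op 6 (add_cursor(6)): buffer="qrrlmrfsxzss" (len 12), cursors c4@6 c1@7 c2@11 c3@11, authorship .......1..23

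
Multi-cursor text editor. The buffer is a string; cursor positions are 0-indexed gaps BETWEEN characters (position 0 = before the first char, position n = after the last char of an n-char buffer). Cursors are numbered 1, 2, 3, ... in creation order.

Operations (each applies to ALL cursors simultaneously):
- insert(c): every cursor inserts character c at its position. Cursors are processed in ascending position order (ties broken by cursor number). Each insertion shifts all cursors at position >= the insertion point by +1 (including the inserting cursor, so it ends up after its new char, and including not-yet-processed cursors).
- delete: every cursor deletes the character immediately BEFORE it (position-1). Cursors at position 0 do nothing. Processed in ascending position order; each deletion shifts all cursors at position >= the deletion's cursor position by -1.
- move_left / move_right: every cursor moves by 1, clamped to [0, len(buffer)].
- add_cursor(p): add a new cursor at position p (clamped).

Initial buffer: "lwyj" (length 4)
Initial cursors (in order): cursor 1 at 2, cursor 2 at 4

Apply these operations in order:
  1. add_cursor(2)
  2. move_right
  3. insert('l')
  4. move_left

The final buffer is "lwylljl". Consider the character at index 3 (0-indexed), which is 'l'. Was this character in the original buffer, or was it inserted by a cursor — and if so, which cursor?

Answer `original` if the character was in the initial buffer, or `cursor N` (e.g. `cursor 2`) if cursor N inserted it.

After op 1 (add_cursor(2)): buffer="lwyj" (len 4), cursors c1@2 c3@2 c2@4, authorship ....
After op 2 (move_right): buffer="lwyj" (len 4), cursors c1@3 c3@3 c2@4, authorship ....
After op 3 (insert('l')): buffer="lwylljl" (len 7), cursors c1@5 c3@5 c2@7, authorship ...13.2
After op 4 (move_left): buffer="lwylljl" (len 7), cursors c1@4 c3@4 c2@6, authorship ...13.2
Authorship (.=original, N=cursor N): . . . 1 3 . 2
Index 3: author = 1

Answer: cursor 1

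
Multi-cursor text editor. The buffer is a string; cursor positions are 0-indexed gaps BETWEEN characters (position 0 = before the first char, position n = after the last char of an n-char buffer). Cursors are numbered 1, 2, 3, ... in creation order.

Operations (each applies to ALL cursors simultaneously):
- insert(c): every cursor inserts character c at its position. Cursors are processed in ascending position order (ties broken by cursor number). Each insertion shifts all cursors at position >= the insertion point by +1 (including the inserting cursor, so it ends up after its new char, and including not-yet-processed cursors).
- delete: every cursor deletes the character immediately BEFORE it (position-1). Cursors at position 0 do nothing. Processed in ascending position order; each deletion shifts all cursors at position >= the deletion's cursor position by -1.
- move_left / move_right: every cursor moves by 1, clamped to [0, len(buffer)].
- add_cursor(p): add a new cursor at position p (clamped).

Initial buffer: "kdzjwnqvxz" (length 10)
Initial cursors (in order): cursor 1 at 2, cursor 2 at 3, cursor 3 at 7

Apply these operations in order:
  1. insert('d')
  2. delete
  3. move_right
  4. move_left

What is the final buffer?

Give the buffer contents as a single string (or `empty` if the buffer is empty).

After op 1 (insert('d')): buffer="kddzdjwnqdvxz" (len 13), cursors c1@3 c2@5 c3@10, authorship ..1.2....3...
After op 2 (delete): buffer="kdzjwnqvxz" (len 10), cursors c1@2 c2@3 c3@7, authorship ..........
After op 3 (move_right): buffer="kdzjwnqvxz" (len 10), cursors c1@3 c2@4 c3@8, authorship ..........
After op 4 (move_left): buffer="kdzjwnqvxz" (len 10), cursors c1@2 c2@3 c3@7, authorship ..........

Answer: kdzjwnqvxz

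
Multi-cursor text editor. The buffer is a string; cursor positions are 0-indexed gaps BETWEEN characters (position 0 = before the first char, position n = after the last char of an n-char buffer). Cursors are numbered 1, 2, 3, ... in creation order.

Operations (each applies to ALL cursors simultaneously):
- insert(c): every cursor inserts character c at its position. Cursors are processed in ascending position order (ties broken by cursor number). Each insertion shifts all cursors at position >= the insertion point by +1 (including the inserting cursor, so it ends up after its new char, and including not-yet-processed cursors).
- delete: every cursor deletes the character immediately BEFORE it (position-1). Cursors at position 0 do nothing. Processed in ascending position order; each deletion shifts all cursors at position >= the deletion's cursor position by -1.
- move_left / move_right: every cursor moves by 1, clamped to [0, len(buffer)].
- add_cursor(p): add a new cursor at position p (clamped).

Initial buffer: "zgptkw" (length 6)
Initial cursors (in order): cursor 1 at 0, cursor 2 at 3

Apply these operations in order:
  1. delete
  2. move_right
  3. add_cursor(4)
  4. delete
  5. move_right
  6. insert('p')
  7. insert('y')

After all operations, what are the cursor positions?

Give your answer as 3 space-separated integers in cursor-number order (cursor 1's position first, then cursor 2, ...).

Answer: 3 8 8

Derivation:
After op 1 (delete): buffer="zgtkw" (len 5), cursors c1@0 c2@2, authorship .....
After op 2 (move_right): buffer="zgtkw" (len 5), cursors c1@1 c2@3, authorship .....
After op 3 (add_cursor(4)): buffer="zgtkw" (len 5), cursors c1@1 c2@3 c3@4, authorship .....
After op 4 (delete): buffer="gw" (len 2), cursors c1@0 c2@1 c3@1, authorship ..
After op 5 (move_right): buffer="gw" (len 2), cursors c1@1 c2@2 c3@2, authorship ..
After op 6 (insert('p')): buffer="gpwpp" (len 5), cursors c1@2 c2@5 c3@5, authorship .1.23
After op 7 (insert('y')): buffer="gpywppyy" (len 8), cursors c1@3 c2@8 c3@8, authorship .11.2323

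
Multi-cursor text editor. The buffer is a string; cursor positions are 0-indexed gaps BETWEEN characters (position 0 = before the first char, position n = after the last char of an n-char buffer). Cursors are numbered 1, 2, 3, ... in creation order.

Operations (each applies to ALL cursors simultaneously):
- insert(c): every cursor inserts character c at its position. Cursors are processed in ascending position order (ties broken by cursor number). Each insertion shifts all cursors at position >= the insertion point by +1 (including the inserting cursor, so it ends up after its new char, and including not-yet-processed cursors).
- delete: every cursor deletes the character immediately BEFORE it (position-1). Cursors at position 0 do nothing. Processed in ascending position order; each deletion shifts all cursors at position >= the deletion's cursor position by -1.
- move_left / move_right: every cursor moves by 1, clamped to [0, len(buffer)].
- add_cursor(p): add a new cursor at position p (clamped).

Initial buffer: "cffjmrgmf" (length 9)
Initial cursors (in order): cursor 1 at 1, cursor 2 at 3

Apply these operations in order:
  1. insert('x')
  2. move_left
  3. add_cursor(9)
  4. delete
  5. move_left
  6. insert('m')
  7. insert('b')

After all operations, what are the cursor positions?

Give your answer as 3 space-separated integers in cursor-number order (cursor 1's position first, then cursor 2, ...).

Answer: 2 5 11

Derivation:
After op 1 (insert('x')): buffer="cxffxjmrgmf" (len 11), cursors c1@2 c2@5, authorship .1..2......
After op 2 (move_left): buffer="cxffxjmrgmf" (len 11), cursors c1@1 c2@4, authorship .1..2......
After op 3 (add_cursor(9)): buffer="cxffxjmrgmf" (len 11), cursors c1@1 c2@4 c3@9, authorship .1..2......
After op 4 (delete): buffer="xfxjmrmf" (len 8), cursors c1@0 c2@2 c3@6, authorship 1.2.....
After op 5 (move_left): buffer="xfxjmrmf" (len 8), cursors c1@0 c2@1 c3@5, authorship 1.2.....
After op 6 (insert('m')): buffer="mxmfxjmmrmf" (len 11), cursors c1@1 c2@3 c3@8, authorship 112.2..3...
After op 7 (insert('b')): buffer="mbxmbfxjmmbrmf" (len 14), cursors c1@2 c2@5 c3@11, authorship 11122.2..33...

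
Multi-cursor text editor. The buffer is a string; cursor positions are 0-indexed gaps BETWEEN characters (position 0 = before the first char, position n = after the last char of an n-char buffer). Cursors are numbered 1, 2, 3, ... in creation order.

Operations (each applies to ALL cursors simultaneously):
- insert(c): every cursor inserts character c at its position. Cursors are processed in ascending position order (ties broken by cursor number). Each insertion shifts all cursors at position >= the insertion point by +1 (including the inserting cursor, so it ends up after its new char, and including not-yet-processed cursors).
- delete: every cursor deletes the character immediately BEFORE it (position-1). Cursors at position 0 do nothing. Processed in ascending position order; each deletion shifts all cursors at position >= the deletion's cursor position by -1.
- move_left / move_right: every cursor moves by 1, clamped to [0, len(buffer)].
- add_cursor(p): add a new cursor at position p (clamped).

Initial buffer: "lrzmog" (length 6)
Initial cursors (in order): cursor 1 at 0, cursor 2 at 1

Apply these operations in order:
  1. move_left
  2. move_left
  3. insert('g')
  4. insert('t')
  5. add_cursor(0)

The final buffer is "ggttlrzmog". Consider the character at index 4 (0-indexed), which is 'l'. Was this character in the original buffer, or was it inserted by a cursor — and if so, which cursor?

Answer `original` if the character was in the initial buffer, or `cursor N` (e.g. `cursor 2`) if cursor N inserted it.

Answer: original

Derivation:
After op 1 (move_left): buffer="lrzmog" (len 6), cursors c1@0 c2@0, authorship ......
After op 2 (move_left): buffer="lrzmog" (len 6), cursors c1@0 c2@0, authorship ......
After op 3 (insert('g')): buffer="gglrzmog" (len 8), cursors c1@2 c2@2, authorship 12......
After op 4 (insert('t')): buffer="ggttlrzmog" (len 10), cursors c1@4 c2@4, authorship 1212......
After op 5 (add_cursor(0)): buffer="ggttlrzmog" (len 10), cursors c3@0 c1@4 c2@4, authorship 1212......
Authorship (.=original, N=cursor N): 1 2 1 2 . . . . . .
Index 4: author = original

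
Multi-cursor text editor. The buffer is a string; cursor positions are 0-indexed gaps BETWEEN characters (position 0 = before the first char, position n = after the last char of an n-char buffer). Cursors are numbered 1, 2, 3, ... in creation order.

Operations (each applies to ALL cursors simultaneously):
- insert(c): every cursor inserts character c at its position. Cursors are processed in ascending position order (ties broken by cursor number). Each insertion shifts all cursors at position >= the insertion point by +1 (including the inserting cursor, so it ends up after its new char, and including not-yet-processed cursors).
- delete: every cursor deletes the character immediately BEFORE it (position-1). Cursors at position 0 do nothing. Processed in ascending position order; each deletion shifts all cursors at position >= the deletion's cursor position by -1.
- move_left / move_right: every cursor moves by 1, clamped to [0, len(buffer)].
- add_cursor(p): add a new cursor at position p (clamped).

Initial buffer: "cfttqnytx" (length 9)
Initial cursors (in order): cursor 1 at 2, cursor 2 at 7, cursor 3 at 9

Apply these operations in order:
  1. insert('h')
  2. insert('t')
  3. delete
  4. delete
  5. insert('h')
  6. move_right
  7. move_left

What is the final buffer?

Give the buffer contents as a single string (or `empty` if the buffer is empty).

Answer: cfhttqnyhtxh

Derivation:
After op 1 (insert('h')): buffer="cfhttqnyhtxh" (len 12), cursors c1@3 c2@9 c3@12, authorship ..1.....2..3
After op 2 (insert('t')): buffer="cfhtttqnyhttxht" (len 15), cursors c1@4 c2@11 c3@15, authorship ..11.....22..33
After op 3 (delete): buffer="cfhttqnyhtxh" (len 12), cursors c1@3 c2@9 c3@12, authorship ..1.....2..3
After op 4 (delete): buffer="cfttqnytx" (len 9), cursors c1@2 c2@7 c3@9, authorship .........
After op 5 (insert('h')): buffer="cfhttqnyhtxh" (len 12), cursors c1@3 c2@9 c3@12, authorship ..1.....2..3
After op 6 (move_right): buffer="cfhttqnyhtxh" (len 12), cursors c1@4 c2@10 c3@12, authorship ..1.....2..3
After op 7 (move_left): buffer="cfhttqnyhtxh" (len 12), cursors c1@3 c2@9 c3@11, authorship ..1.....2..3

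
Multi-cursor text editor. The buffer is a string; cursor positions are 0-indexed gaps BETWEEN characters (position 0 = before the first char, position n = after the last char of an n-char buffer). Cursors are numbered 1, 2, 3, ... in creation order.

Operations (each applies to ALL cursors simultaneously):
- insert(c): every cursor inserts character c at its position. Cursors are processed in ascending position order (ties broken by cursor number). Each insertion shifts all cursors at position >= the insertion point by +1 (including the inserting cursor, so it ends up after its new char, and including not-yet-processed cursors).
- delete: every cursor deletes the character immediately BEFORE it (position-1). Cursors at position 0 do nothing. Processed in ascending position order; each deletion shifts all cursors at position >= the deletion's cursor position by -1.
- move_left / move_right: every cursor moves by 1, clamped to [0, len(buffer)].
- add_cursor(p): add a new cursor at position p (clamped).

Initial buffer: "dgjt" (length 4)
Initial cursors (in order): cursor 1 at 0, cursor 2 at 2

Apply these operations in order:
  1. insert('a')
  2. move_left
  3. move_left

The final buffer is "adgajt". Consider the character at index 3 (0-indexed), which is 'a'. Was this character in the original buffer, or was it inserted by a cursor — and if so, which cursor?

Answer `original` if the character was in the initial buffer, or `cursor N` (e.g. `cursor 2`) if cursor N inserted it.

Answer: cursor 2

Derivation:
After op 1 (insert('a')): buffer="adgajt" (len 6), cursors c1@1 c2@4, authorship 1..2..
After op 2 (move_left): buffer="adgajt" (len 6), cursors c1@0 c2@3, authorship 1..2..
After op 3 (move_left): buffer="adgajt" (len 6), cursors c1@0 c2@2, authorship 1..2..
Authorship (.=original, N=cursor N): 1 . . 2 . .
Index 3: author = 2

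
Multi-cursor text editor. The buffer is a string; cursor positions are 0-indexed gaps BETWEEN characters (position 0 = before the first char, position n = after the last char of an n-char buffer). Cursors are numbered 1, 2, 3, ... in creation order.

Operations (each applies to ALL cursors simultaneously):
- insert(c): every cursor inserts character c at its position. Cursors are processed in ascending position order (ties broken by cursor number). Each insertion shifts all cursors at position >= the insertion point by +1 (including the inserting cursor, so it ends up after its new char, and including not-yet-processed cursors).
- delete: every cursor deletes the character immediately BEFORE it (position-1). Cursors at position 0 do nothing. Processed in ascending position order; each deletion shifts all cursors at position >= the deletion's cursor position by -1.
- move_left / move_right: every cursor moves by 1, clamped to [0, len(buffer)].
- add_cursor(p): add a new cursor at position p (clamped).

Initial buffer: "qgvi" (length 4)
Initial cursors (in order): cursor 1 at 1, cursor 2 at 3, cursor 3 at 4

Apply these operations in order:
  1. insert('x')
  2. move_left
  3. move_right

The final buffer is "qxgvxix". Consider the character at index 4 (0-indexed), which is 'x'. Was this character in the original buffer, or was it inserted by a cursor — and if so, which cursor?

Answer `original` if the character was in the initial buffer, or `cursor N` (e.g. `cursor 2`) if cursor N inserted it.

After op 1 (insert('x')): buffer="qxgvxix" (len 7), cursors c1@2 c2@5 c3@7, authorship .1..2.3
After op 2 (move_left): buffer="qxgvxix" (len 7), cursors c1@1 c2@4 c3@6, authorship .1..2.3
After op 3 (move_right): buffer="qxgvxix" (len 7), cursors c1@2 c2@5 c3@7, authorship .1..2.3
Authorship (.=original, N=cursor N): . 1 . . 2 . 3
Index 4: author = 2

Answer: cursor 2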